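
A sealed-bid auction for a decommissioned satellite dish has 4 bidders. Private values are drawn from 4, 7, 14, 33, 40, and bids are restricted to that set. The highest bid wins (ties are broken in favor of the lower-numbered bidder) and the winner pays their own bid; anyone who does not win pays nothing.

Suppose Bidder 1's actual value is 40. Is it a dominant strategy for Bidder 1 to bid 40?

No

Consider the case where Bidder 2 bids 4, Bidder 3 bids 4 and Bidder 4 bids 4.
Truthful bid 40: wins, pays 40, utility 40 - 40 = 0.
Bid 4 instead: wins, pays 4, utility 40 - 4 = 36.
Since 36 > 0, bidding 4 is strictly better here, so truthful bidding is not dominant.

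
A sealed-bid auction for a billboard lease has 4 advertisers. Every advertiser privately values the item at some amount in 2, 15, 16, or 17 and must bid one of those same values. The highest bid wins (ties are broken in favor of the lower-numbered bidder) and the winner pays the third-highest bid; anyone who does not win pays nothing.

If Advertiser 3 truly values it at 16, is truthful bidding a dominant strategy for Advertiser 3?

Consider the case where Advertiser 1 bids 2, Advertiser 2 bids 2 and Advertiser 4 bids 17.
Truthful bid 16: loses, pays 0, utility 0.
Bid 17 instead: wins, pays 2, utility 16 - 2 = 14.
Since 14 > 0, bidding 17 is strictly better here, so truthful bidding is not dominant.

No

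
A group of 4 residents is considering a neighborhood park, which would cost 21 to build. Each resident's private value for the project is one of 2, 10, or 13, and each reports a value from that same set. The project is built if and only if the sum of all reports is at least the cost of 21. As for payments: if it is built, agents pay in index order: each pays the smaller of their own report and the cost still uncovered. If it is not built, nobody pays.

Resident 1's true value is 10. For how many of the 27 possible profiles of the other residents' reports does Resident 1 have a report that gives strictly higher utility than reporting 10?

Others report (2, 10, 10): truth gives 0; report 2 gives 8 > 0. Violating.
Others report (2, 10, 13): truth gives 0; report 2 gives 8 > 0. Violating.
Others report (2, 13, 10): truth gives 0; report 2 gives 8 > 0. Violating.
Others report (2, 13, 13): truth gives 0; report 2 gives 8 > 0. Violating.
Others report (2, 2, 2): truth gives 0; no alternative beats it.
Others report (2, 2, 10): truth gives 0; no alternative beats it.
(Checking all 27 profiles: 20 have a profitable deviation, 7 do not.)

20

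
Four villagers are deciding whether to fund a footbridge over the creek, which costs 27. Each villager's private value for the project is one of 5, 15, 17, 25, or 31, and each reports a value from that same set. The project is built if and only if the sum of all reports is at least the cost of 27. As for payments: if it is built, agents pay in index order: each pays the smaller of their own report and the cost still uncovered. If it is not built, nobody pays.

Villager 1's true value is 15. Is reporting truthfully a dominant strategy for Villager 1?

Consider the case where Villager 2 reports 5, Villager 3 reports 5 and Villager 4 reports 15.
Truthful report 15: project built, pays 15, utility 15 - 15 = 0.
Report 5 instead: project built, pays 5, utility 15 - 5 = 10.
Since 10 > 0, reporting 5 is strictly better here, so truthful reporting is not dominant.

No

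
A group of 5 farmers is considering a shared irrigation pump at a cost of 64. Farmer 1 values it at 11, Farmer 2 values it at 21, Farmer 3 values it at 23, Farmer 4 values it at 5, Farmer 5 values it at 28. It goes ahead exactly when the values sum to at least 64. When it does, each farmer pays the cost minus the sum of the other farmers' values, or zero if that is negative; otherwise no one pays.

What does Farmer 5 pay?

Total value 88 ≥ cost 64, so the project is built.
The other farmers' values sum to 60.
Cost minus that sum is 64 - 60 = 4.

4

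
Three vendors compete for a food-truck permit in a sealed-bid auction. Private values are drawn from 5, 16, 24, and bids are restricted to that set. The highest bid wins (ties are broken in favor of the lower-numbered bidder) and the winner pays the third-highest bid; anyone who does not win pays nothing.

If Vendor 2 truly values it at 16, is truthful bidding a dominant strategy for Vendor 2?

No

Consider the case where Vendor 1 bids 5 and Vendor 3 bids 24.
Truthful bid 16: loses, pays 0, utility 0.
Bid 24 instead: wins, pays 5, utility 16 - 5 = 11.
Since 11 > 0, bidding 24 is strictly better here, so truthful bidding is not dominant.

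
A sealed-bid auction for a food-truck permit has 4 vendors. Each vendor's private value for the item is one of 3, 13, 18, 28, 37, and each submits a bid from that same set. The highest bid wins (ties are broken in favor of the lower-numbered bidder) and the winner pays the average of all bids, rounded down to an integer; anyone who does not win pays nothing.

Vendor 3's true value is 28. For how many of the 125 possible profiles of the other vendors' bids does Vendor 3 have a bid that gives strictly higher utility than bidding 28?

Others bid (3, 3, 3): truth gives 19; bid 13 gives 23 > 19. Violating.
Others bid (3, 3, 13): truth gives 17; bid 13 gives 20 > 17. Violating.
Others bid (3, 3, 18): truth gives 15; bid 18 gives 18 > 15. Violating.
Others bid (3, 3, 37): truth gives 0; bid 37 gives 8 > 0. Violating.
Others bid (3, 3, 28): truth gives 13; no alternative beats it.
Others bid (3, 13, 28): truth gives 10; no alternative beats it.
(Checking all 125 profiles: 50 have a profitable deviation, 75 do not.)

50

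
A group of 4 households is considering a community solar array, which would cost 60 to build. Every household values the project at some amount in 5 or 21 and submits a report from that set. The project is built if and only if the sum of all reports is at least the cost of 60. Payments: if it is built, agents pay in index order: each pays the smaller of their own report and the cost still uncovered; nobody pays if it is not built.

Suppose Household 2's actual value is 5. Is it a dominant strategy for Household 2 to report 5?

Yes

Check each profile of the others' reports and compare truth against every alternative report.
Others report (5, 21, 21): truth gives 0, best alternative gives -16.
Others report (21, 5, 21): truth gives 0, best alternative gives -16.
Others report (21, 21, 5): truth gives 0, best alternative gives -16.
Others report (21, 21, 21): truth gives 0, best alternative gives -16.
Others report (5, 5, 5): truth gives 0, best alternative gives 0.
Others report (5, 5, 21): truth gives 0, best alternative gives 0.
(Remaining 2 profiles checked similarly; truth is weakly best in each.)
In every case the truthful report is at least as good as any alternative, so it is a dominant strategy.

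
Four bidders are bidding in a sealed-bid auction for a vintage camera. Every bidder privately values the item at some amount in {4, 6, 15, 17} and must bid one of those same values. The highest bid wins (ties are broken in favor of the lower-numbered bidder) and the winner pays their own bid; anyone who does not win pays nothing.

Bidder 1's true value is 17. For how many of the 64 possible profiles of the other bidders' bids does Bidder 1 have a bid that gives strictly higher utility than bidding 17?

27

Others bid (4, 4, 4): truth gives 0; bid 4 gives 13 > 0. Violating.
Others bid (4, 4, 6): truth gives 0; bid 6 gives 11 > 0. Violating.
Others bid (4, 4, 15): truth gives 0; bid 15 gives 2 > 0. Violating.
Others bid (4, 6, 4): truth gives 0; bid 6 gives 11 > 0. Violating.
Others bid (4, 4, 17): truth gives 0; no alternative beats it.
Others bid (4, 6, 17): truth gives 0; no alternative beats it.
(Checking all 64 profiles: 27 have a profitable deviation, 37 do not.)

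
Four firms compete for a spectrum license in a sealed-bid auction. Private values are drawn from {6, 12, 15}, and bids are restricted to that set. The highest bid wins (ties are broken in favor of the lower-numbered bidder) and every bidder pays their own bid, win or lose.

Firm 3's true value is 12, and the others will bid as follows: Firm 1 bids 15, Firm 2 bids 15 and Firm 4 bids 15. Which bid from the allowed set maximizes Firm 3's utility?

Bid 6: loses but pays 6, utility -6.
Bid 12: loses but pays 12, utility -12.
Bid 15: loses but pays 15, utility -15.
The best choice is 6 with utility -6.

6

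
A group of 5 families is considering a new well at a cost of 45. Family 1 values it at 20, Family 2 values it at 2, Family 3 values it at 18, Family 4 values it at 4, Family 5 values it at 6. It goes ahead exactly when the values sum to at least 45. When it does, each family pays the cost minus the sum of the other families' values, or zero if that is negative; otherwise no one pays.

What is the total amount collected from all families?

29

Total value 50 ≥ cost 45, so it is built.
Family 1: others sum to 30; max(0, 45 - 30) = 15.
Family 2: others sum to 48; max(0, 45 - 48) = 0.
Family 3: others sum to 32; max(0, 45 - 32) = 13.
Family 4: others sum to 46; max(0, 45 - 46) = 0.
Family 5: others sum to 44; max(0, 45 - 44) = 1.
Total collected = 15 + 0 + 13 + 0 + 1 = 29.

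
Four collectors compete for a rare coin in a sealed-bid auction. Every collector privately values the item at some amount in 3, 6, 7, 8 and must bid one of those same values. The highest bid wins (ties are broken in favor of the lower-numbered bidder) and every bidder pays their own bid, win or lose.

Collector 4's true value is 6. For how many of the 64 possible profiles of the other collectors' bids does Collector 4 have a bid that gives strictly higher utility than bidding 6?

Others bid (3, 3, 6): truth gives -6; bid 7 gives -1 > -6. Violating.
Others bid (3, 3, 7): truth gives -6; bid 8 gives -2 > -6. Violating.
Others bid (3, 3, 8): truth gives -6; bid 3 gives -3 > -6. Violating.
Others bid (3, 6, 3): truth gives -6; bid 7 gives -1 > -6. Violating.
Others bid (3, 3, 3): truth gives 0; no alternative beats it.
(Checking all 64 profiles: 63 have a profitable deviation, 1 does not.)

63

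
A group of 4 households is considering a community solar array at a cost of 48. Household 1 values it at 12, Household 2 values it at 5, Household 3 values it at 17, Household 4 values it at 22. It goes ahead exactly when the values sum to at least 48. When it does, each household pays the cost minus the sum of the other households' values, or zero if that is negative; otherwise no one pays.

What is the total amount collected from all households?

Total value 56 ≥ cost 48, so it is built.
Household 1: others sum to 44; max(0, 48 - 44) = 4.
Household 2: others sum to 51; max(0, 48 - 51) = 0.
Household 3: others sum to 39; max(0, 48 - 39) = 9.
Household 4: others sum to 34; max(0, 48 - 34) = 14.
Total collected = 4 + 0 + 9 + 14 = 27.

27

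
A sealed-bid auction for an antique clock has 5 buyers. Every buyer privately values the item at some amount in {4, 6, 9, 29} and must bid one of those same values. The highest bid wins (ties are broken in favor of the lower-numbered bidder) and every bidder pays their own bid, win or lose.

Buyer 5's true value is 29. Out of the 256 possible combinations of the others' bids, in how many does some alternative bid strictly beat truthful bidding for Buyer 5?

191

Others bid (4, 4, 4, 4): truth gives 0; bid 6 gives 23 > 0. Violating.
Others bid (4, 4, 4, 6): truth gives 0; bid 9 gives 20 > 0. Violating.
Others bid (4, 4, 4, 29): truth gives -29; bid 4 gives -4 > -29. Violating.
Others bid (4, 4, 6, 4): truth gives 0; bid 9 gives 20 > 0. Violating.
Others bid (4, 4, 4, 9): truth gives 0; no alternative beats it.
Others bid (4, 4, 6, 9): truth gives 0; no alternative beats it.
(Checking all 256 profiles: 191 have a profitable deviation, 65 do not.)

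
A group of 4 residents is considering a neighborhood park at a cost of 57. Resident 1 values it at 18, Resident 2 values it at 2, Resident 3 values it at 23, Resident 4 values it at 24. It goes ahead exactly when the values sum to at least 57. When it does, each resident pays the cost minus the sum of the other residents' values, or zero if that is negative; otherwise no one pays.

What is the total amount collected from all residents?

35

Total value 67 ≥ cost 57, so it is built.
Resident 1: others sum to 49; max(0, 57 - 49) = 8.
Resident 2: others sum to 65; max(0, 57 - 65) = 0.
Resident 3: others sum to 44; max(0, 57 - 44) = 13.
Resident 4: others sum to 43; max(0, 57 - 43) = 14.
Total collected = 8 + 0 + 13 + 14 = 35.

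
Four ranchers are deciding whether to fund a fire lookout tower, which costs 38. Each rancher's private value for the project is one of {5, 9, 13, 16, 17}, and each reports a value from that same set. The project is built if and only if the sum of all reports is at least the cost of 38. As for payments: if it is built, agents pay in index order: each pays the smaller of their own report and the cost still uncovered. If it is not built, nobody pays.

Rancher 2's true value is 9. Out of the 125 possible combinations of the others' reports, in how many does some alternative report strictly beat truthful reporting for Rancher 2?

Others report (5, 13, 16): truth gives 0; report 5 gives 4 > 0. Violating.
Others report (5, 13, 17): truth gives 0; report 5 gives 4 > 0. Violating.
Others report (5, 16, 13): truth gives 0; report 5 gives 4 > 0. Violating.
Others report (5, 16, 16): truth gives 0; report 5 gives 4 > 0. Violating.
Others report (5, 5, 5): truth gives 0; no alternative beats it.
Others report (5, 5, 9): truth gives 0; no alternative beats it.
(Checking all 125 profiles: 84 have a profitable deviation, 41 do not.)

84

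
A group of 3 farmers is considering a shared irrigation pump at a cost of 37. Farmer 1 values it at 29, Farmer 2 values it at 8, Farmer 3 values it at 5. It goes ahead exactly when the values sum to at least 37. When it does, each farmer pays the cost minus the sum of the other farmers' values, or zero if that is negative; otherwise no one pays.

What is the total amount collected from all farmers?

27

Total value 42 ≥ cost 37, so it is built.
Farmer 1: others sum to 13; max(0, 37 - 13) = 24.
Farmer 2: others sum to 34; max(0, 37 - 34) = 3.
Farmer 3: others sum to 37; max(0, 37 - 37) = 0.
Total collected = 24 + 3 + 0 = 27.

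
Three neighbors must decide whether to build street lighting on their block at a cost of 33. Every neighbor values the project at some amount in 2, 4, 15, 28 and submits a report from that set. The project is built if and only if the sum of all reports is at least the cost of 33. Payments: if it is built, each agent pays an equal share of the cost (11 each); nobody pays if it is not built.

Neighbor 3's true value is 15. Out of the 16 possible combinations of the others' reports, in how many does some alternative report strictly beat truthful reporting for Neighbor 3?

Others report (2, 4): truth gives 0; report 28 gives 4 > 0. Violating.
Others report (2, 15): truth gives 0; report 28 gives 4 > 0. Violating.
Others report (4, 2): truth gives 0; report 28 gives 4 > 0. Violating.
Others report (4, 4): truth gives 0; report 28 gives 4 > 0. Violating.
Others report (2, 2): truth gives 0; no alternative beats it.
Others report (2, 28): truth gives 4; no alternative beats it.
(Checking all 16 profiles: 5 have a profitable deviation, 11 do not.)

5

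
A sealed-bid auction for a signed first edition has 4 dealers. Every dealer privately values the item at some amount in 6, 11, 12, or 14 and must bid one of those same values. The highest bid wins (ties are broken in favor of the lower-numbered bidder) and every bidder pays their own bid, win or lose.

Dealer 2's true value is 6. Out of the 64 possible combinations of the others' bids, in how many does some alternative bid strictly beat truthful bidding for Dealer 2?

4

Others bid (6, 6, 6): truth gives -6; bid 11 gives -5 > -6. Violating.
Others bid (6, 6, 11): truth gives -6; bid 11 gives -5 > -6. Violating.
Others bid (6, 11, 6): truth gives -6; bid 11 gives -5 > -6. Violating.
Others bid (6, 11, 11): truth gives -6; bid 11 gives -5 > -6. Violating.
Others bid (6, 6, 12): truth gives -6; no alternative beats it.
Others bid (6, 6, 14): truth gives -6; no alternative beats it.
(Checking all 64 profiles: 4 have a profitable deviation, 60 do not.)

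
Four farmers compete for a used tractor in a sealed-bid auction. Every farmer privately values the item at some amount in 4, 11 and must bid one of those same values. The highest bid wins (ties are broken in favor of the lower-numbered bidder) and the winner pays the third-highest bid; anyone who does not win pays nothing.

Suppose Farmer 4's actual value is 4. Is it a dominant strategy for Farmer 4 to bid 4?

Check each profile of the others' bids and compare truth against every alternative bid.
Others bid (4, 4, 4): truth gives 0, best alternative gives 0.
Others bid (4, 4, 11): truth gives 0, best alternative gives 0.
Others bid (4, 11, 4): truth gives 0, best alternative gives 0.
Others bid (4, 11, 11): truth gives 0, best alternative gives 0.
Others bid (11, 4, 4): truth gives 0, best alternative gives 0.
Others bid (11, 4, 11): truth gives 0, best alternative gives 0.
(Remaining 2 profiles checked similarly; truth is weakly best in each.)
In every case the truthful bid is at least as good as any alternative, so it is a dominant strategy.

Yes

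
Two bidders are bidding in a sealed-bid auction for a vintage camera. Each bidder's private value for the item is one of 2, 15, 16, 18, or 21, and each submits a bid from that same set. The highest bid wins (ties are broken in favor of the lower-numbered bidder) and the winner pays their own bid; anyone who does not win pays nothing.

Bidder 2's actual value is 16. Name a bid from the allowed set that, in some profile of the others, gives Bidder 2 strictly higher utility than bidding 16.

Suppose Bidder 1 bids 2.
Bid 16: wins, pays 16, utility 16 - 16 = 0.
Bid 15: wins, pays 15, utility 16 - 15 = 1.
So bidding 15 beats truth here (1 > 0).

15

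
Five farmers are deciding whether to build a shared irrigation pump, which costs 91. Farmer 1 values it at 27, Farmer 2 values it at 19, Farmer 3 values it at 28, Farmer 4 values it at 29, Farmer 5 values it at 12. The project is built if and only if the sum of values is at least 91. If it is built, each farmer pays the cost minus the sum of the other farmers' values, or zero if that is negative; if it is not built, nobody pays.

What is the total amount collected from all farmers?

12

Total value 115 ≥ cost 91, so it is built.
Farmer 1: others sum to 88; max(0, 91 - 88) = 3.
Farmer 2: others sum to 96; max(0, 91 - 96) = 0.
Farmer 3: others sum to 87; max(0, 91 - 87) = 4.
Farmer 4: others sum to 86; max(0, 91 - 86) = 5.
Farmer 5: others sum to 103; max(0, 91 - 103) = 0.
Total collected = 3 + 0 + 4 + 5 + 0 = 12.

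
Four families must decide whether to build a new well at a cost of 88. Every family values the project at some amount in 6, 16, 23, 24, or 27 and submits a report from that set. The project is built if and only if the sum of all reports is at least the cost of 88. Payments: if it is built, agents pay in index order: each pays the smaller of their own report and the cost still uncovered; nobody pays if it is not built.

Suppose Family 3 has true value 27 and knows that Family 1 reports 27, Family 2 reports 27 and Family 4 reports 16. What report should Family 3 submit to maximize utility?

23

Report 6: project not built, utility 0.
Report 16: project not built, utility 0.
Report 23: project built, pays 23, utility 27 - 23 = 4.
Report 24: project built, pays 24, utility 27 - 24 = 3.
Report 27: project built, pays 27, utility 27 - 27 = 0.
The best choice is 23 with utility 4.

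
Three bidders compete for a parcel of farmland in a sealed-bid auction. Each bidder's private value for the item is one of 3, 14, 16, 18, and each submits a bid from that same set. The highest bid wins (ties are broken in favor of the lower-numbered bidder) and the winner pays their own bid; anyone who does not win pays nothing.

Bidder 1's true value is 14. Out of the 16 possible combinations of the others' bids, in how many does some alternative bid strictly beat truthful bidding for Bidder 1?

1

Others bid (3, 3): truth gives 0; bid 3 gives 11 > 0. Violating.
Others bid (3, 14): truth gives 0; no alternative beats it.
Others bid (3, 16): truth gives 0; no alternative beats it.
(Checking all 16 profiles: 1 has a profitable deviation, 15 do not.)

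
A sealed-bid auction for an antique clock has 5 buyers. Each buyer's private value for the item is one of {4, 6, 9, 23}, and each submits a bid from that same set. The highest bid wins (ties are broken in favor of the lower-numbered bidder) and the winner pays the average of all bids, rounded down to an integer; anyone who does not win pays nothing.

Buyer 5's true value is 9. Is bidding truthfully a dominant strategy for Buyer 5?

No

Consider the case where Buyer 1 bids 4, Buyer 2 bids 4, Buyer 3 bids 4 and Buyer 4 bids 4.
Truthful bid 9: wins, pays 5, utility 9 - 5 = 4.
Bid 6 instead: wins, pays 4, utility 9 - 4 = 5.
Since 5 > 4, bidding 6 is strictly better here, so truthful bidding is not dominant.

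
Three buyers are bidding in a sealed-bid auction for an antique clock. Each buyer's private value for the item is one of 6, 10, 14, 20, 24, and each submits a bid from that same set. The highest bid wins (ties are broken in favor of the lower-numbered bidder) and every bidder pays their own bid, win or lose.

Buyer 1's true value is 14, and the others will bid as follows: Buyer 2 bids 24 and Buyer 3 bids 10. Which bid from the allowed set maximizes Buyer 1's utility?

Bid 6: loses but pays 6, utility -6.
Bid 10: loses but pays 10, utility -10.
Bid 14: loses but pays 14, utility -14.
Bid 20: loses but pays 20, utility -20.
Bid 24: wins, pays 24, utility 14 - 24 = -10.
The best choice is 6 with utility -6.

6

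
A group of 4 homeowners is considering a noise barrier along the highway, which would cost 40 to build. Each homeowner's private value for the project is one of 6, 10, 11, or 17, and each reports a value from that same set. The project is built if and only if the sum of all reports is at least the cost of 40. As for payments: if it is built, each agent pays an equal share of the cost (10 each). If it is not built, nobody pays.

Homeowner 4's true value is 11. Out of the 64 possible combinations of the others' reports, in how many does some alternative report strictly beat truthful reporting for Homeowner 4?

15

Others report (6, 6, 11): truth gives 0; report 17 gives 1 > 0. Violating.
Others report (6, 10, 10): truth gives 0; report 17 gives 1 > 0. Violating.
Others report (6, 10, 11): truth gives 0; report 17 gives 1 > 0. Violating.
Others report (6, 11, 6): truth gives 0; report 17 gives 1 > 0. Violating.
Others report (6, 6, 6): truth gives 0; no alternative beats it.
Others report (6, 6, 10): truth gives 0; no alternative beats it.
(Checking all 64 profiles: 15 have a profitable deviation, 49 do not.)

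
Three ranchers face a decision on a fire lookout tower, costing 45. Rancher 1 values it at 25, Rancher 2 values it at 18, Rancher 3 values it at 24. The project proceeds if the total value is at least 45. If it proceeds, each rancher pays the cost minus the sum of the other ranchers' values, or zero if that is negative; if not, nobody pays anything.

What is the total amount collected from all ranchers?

Total value 67 ≥ cost 45, so it is built.
Rancher 1: others sum to 42; max(0, 45 - 42) = 3.
Rancher 2: others sum to 49; max(0, 45 - 49) = 0.
Rancher 3: others sum to 43; max(0, 45 - 43) = 2.
Total collected = 3 + 0 + 2 = 5.

5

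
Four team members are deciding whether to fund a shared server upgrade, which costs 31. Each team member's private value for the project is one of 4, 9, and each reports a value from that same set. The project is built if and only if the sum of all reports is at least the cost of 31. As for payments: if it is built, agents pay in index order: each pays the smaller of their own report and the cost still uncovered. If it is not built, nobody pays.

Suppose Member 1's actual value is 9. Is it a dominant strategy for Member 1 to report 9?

Consider the case where Member 2 reports 9, Member 3 reports 9 and Member 4 reports 9.
Truthful report 9: project built, pays 9, utility 9 - 9 = 0.
Report 4 instead: project built, pays 4, utility 9 - 4 = 5.
Since 5 > 0, reporting 4 is strictly better here, so truthful reporting is not dominant.

No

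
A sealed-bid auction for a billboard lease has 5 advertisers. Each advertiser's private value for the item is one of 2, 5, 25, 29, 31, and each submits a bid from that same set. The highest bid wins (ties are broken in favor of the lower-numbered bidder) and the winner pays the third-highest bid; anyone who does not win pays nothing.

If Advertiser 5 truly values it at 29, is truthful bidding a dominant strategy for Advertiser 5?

No

Consider the case where Advertiser 1 bids 2, Advertiser 2 bids 2, Advertiser 3 bids 2 and Advertiser 4 bids 29.
Truthful bid 29: loses, pays 0, utility 0.
Bid 31 instead: wins, pays 2, utility 29 - 2 = 27.
Since 27 > 0, bidding 31 is strictly better here, so truthful bidding is not dominant.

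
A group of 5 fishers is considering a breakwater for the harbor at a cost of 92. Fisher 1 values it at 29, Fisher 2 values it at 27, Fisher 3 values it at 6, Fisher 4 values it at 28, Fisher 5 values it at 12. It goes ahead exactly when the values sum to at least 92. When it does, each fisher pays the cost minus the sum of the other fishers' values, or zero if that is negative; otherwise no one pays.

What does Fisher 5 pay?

Total value 102 ≥ cost 92, so the project is built.
The other fishers' values sum to 90.
Cost minus that sum is 92 - 90 = 2.

2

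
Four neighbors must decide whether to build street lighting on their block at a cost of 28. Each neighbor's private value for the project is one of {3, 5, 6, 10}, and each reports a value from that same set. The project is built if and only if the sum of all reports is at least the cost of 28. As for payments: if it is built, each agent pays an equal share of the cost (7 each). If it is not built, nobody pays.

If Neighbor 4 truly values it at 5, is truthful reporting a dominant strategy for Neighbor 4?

No

Consider the case where Neighbor 1 reports 3, Neighbor 2 reports 10 and Neighbor 3 reports 10.
Truthful report 5: project built, pays 7, utility 5 - 7 = -2.
Report 3 instead: project not built, utility 0.
Since 0 > -2, reporting 3 is strictly better here, so truthful reporting is not dominant.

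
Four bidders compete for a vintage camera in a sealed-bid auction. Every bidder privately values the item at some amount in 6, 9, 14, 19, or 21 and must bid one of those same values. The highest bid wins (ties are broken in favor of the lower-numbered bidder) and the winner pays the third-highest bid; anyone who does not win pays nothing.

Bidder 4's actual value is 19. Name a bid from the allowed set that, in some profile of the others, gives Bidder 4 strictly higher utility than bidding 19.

Suppose Bidder 1 bids 6, Bidder 2 bids 6 and Bidder 3 bids 19.
Bid 19: loses, pays 0, utility 0.
Bid 21: wins, pays 6, utility 19 - 6 = 13.
So bidding 21 beats truth here (13 > 0).

21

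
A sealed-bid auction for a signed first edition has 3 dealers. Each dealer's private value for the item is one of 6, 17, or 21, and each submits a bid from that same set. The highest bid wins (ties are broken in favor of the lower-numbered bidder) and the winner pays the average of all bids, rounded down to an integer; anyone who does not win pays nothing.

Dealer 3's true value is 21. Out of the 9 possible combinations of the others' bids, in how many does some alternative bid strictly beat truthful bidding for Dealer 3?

Others bid (6, 6): truth gives 10; bid 17 gives 12 > 10. Violating.
Others bid (6, 17): truth gives 7; no alternative beats it.
Others bid (6, 21): truth gives 0; no alternative beats it.
(Checking all 9 profiles: 1 has a profitable deviation, 8 do not.)

1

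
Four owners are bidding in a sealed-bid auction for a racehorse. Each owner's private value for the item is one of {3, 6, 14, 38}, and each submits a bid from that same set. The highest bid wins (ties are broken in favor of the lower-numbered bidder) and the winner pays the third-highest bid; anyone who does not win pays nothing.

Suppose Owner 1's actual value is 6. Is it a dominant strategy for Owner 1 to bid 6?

No

Consider the case where Owner 2 bids 3, Owner 3 bids 3 and Owner 4 bids 14.
Truthful bid 6: loses, pays 0, utility 0.
Bid 14 instead: wins, pays 3, utility 6 - 3 = 3.
Since 3 > 0, bidding 14 is strictly better here, so truthful bidding is not dominant.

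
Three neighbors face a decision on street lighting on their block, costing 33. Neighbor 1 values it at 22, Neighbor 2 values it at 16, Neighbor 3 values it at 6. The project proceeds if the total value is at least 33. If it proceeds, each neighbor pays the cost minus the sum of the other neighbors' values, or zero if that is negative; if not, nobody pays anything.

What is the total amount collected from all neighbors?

Total value 44 ≥ cost 33, so it is built.
Neighbor 1: others sum to 22; max(0, 33 - 22) = 11.
Neighbor 2: others sum to 28; max(0, 33 - 28) = 5.
Neighbor 3: others sum to 38; max(0, 33 - 38) = 0.
Total collected = 11 + 5 + 0 = 16.

16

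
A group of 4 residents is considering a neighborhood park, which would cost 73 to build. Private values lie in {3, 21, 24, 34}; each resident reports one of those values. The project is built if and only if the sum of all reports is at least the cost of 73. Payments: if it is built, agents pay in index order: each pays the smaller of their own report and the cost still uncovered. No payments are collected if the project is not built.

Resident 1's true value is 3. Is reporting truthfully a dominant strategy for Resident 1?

Check each profile of the others' reports and compare truth against every alternative report.
Others report (3, 21, 34): truth gives 0, best alternative gives -18.
Others report (3, 24, 34): truth gives 0, best alternative gives -18.
Others report (3, 34, 21): truth gives 0, best alternative gives -18.
Others report (3, 34, 24): truth gives 0, best alternative gives -18.
Others report (3, 34, 34): truth gives 0, best alternative gives -18.
Others report (21, 3, 34): truth gives 0, best alternative gives -18.
(Remaining 58 profiles checked similarly; truth is weakly best in each.)
In every case the truthful report is at least as good as any alternative, so it is a dominant strategy.

Yes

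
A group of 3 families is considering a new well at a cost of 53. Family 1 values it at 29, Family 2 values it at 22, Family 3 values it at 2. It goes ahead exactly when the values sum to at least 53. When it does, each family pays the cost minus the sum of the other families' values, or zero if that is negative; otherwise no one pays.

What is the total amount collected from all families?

Total value 53 ≥ cost 53, so it is built.
Family 1: others sum to 24; max(0, 53 - 24) = 29.
Family 2: others sum to 31; max(0, 53 - 31) = 22.
Family 3: others sum to 51; max(0, 53 - 51) = 2.
Total collected = 29 + 22 + 2 = 53.

53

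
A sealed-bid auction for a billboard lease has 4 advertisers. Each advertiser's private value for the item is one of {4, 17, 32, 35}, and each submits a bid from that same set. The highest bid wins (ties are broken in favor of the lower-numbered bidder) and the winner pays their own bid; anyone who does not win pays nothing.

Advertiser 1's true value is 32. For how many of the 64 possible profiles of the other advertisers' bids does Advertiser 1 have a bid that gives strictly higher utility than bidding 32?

8

Others bid (4, 4, 4): truth gives 0; bid 4 gives 28 > 0. Violating.
Others bid (4, 4, 17): truth gives 0; bid 17 gives 15 > 0. Violating.
Others bid (4, 17, 4): truth gives 0; bid 17 gives 15 > 0. Violating.
Others bid (4, 17, 17): truth gives 0; bid 17 gives 15 > 0. Violating.
Others bid (4, 4, 32): truth gives 0; no alternative beats it.
Others bid (4, 4, 35): truth gives 0; no alternative beats it.
(Checking all 64 profiles: 8 have a profitable deviation, 56 do not.)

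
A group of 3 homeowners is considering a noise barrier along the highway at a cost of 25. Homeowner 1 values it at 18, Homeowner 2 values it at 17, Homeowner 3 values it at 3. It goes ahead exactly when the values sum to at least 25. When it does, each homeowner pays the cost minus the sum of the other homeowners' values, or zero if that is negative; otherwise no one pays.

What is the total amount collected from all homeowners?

Total value 38 ≥ cost 25, so it is built.
Homeowner 1: others sum to 20; max(0, 25 - 20) = 5.
Homeowner 2: others sum to 21; max(0, 25 - 21) = 4.
Homeowner 3: others sum to 35; max(0, 25 - 35) = 0.
Total collected = 5 + 4 + 0 = 9.

9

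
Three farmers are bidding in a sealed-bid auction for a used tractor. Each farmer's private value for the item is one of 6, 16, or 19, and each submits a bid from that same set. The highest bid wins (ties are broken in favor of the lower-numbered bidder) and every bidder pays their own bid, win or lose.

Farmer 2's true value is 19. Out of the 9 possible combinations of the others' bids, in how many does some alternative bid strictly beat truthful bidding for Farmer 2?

Others bid (6, 6): truth gives 0; bid 16 gives 3 > 0. Violating.
Others bid (6, 16): truth gives 0; bid 16 gives 3 > 0. Violating.
Others bid (19, 6): truth gives -19; bid 6 gives -6 > -19. Violating.
Others bid (19, 16): truth gives -19; bid 6 gives -6 > -19. Violating.
Others bid (6, 19): truth gives 0; no alternative beats it.
Others bid (16, 6): truth gives 0; no alternative beats it.
(Checking all 9 profiles: 5 have a profitable deviation, 4 do not.)

5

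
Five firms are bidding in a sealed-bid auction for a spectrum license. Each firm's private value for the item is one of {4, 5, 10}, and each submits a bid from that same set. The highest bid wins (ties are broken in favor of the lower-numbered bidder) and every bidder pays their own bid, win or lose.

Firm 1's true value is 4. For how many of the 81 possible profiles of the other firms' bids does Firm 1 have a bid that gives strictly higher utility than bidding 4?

15

Others bid (4, 4, 4, 5): truth gives -4; bid 5 gives -1 > -4. Violating.
Others bid (4, 4, 5, 4): truth gives -4; bid 5 gives -1 > -4. Violating.
Others bid (4, 4, 5, 5): truth gives -4; bid 5 gives -1 > -4. Violating.
Others bid (4, 5, 4, 4): truth gives -4; bid 5 gives -1 > -4. Violating.
Others bid (4, 4, 4, 4): truth gives 0; no alternative beats it.
Others bid (4, 4, 4, 10): truth gives -4; no alternative beats it.
(Checking all 81 profiles: 15 have a profitable deviation, 66 do not.)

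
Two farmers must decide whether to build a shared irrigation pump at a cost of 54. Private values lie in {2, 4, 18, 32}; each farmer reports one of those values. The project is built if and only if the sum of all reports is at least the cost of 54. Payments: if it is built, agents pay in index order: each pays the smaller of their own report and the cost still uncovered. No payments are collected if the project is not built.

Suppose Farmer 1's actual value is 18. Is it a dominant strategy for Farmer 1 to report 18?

Yes

Check each profile of the others' reports and compare truth against every alternative report.
Others report (2): truth gives 0, best alternative gives 0.
Others report (4): truth gives 0, best alternative gives 0.
Others report (18): truth gives 0, best alternative gives 0.
Others report (32): truth gives 0, best alternative gives 0.
In every case the truthful report is at least as good as any alternative, so it is a dominant strategy.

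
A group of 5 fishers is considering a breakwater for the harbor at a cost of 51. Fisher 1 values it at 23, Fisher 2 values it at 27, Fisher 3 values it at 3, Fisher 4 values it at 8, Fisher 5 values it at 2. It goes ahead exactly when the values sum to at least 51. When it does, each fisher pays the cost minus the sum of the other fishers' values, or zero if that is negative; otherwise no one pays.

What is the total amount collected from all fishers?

Total value 63 ≥ cost 51, so it is built.
Fisher 1: others sum to 40; max(0, 51 - 40) = 11.
Fisher 2: others sum to 36; max(0, 51 - 36) = 15.
Fisher 3: others sum to 60; max(0, 51 - 60) = 0.
Fisher 4: others sum to 55; max(0, 51 - 55) = 0.
Fisher 5: others sum to 61; max(0, 51 - 61) = 0.
Total collected = 11 + 15 + 0 + 0 + 0 = 26.

26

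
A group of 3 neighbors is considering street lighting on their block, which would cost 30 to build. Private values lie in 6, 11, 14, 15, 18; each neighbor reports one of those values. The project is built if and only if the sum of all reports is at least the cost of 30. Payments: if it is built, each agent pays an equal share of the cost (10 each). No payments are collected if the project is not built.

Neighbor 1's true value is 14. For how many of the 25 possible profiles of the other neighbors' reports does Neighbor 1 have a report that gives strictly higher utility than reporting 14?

1

Others report (6, 6): truth gives 0; report 18 gives 4 > 0. Violating.
Others report (6, 11): truth gives 4; no alternative beats it.
Others report (6, 14): truth gives 4; no alternative beats it.
(Checking all 25 profiles: 1 has a profitable deviation, 24 do not.)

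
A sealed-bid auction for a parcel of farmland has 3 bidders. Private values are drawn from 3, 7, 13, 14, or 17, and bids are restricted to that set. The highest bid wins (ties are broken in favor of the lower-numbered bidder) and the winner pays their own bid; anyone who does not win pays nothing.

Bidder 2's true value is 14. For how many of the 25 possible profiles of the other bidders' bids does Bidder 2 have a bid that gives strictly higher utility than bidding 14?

6

Others bid (3, 3): truth gives 0; bid 7 gives 7 > 0. Violating.
Others bid (3, 7): truth gives 0; bid 7 gives 7 > 0. Violating.
Others bid (3, 13): truth gives 0; bid 13 gives 1 > 0. Violating.
Others bid (7, 3): truth gives 0; bid 13 gives 1 > 0. Violating.
Others bid (3, 14): truth gives 0; no alternative beats it.
Others bid (3, 17): truth gives 0; no alternative beats it.
(Checking all 25 profiles: 6 have a profitable deviation, 19 do not.)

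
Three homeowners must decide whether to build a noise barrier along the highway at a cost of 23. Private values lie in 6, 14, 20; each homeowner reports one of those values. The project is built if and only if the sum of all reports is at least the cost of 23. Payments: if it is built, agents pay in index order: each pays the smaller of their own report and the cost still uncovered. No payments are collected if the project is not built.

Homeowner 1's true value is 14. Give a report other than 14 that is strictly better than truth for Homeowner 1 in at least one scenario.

Suppose Homeowner 2 reports 6 and Homeowner 3 reports 14.
Report 14: project built, pays 14, utility 14 - 14 = 0.
Report 6: project built, pays 6, utility 14 - 6 = 8.
So reporting 6 beats truth here (8 > 0).

6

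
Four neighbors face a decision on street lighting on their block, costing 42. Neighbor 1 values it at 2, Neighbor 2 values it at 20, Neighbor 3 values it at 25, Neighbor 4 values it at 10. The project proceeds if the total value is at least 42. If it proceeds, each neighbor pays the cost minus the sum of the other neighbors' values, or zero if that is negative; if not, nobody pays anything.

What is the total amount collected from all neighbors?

Total value 57 ≥ cost 42, so it is built.
Neighbor 1: others sum to 55; max(0, 42 - 55) = 0.
Neighbor 2: others sum to 37; max(0, 42 - 37) = 5.
Neighbor 3: others sum to 32; max(0, 42 - 32) = 10.
Neighbor 4: others sum to 47; max(0, 42 - 47) = 0.
Total collected = 0 + 5 + 10 + 0 = 15.

15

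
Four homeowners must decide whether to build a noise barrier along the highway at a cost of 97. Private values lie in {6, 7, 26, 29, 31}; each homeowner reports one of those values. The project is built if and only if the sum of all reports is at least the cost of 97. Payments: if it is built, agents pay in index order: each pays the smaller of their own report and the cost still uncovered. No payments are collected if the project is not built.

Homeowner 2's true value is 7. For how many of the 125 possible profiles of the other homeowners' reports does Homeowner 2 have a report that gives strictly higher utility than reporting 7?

4

Others report (29, 31, 31): truth gives 0; report 6 gives 1 > 0. Violating.
Others report (31, 29, 31): truth gives 0; report 6 gives 1 > 0. Violating.
Others report (31, 31, 29): truth gives 0; report 6 gives 1 > 0. Violating.
Others report (31, 31, 31): truth gives 0; report 6 gives 1 > 0. Violating.
Others report (6, 6, 6): truth gives 0; no alternative beats it.
Others report (6, 6, 7): truth gives 0; no alternative beats it.
(Checking all 125 profiles: 4 have a profitable deviation, 121 do not.)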